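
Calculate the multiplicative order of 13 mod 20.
Powers of 13 mod 20: 13^1≡13, 13^2≡9, 13^3≡17, 13^4≡1. ord_20(13) = 4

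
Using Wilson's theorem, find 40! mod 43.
(42)! = (40)! × (41) × (42) ≡ -1 (mod 43). So (40)! ≡ -1 × [(42)(41)]^(-1) ≡ 21 (mod 43)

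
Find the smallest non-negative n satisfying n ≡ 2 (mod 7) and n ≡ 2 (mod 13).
M = 7 × 13 = 91. M₁ = 13, y₁ ≡ 6 (mod 7). M₂ = 7, y₂ ≡ 2 (mod 13). n = 2×13×6 + 2×7×2 ≡ 2 (mod 91)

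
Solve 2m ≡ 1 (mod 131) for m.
Since 131 is prime, by Fermat 2^(-1) ≡ 2^{129} ≡ 66 (mod 131). Verify: 2 × 66 = 132 ≡ 1 (mod 131)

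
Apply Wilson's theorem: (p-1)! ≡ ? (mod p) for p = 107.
By Wilson's theorem, (106)! ≡ -1 ≡ 106 (mod 107)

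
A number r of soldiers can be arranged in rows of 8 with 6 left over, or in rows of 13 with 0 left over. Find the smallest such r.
M = 8 × 13 = 104. M₁ = 13, y₁ ≡ 5 (mod 8). M₂ = 8, y₂ ≡ 5 (mod 13). r = 6×13×5 + 0×8×5 ≡ 78 (mod 104)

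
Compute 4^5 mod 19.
By repeated squaring mod 19: 4^{1}≡4, 4^{2}≡16, 4^{4}≡9. Then 4^{5} = 4^{4+1} ≡ 9 × 4 ≡ 17 mod 19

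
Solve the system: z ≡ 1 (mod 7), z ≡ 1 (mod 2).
M = 7 × 2 = 14. M₁ = 2, y₁ ≡ 4 (mod 7). M₂ = 7, y₂ ≡ 1 (mod 2). z = 1×2×4 + 1×7×1 ≡ 1 (mod 14)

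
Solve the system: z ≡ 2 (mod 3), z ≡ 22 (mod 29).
M = 3 × 29 = 87. M₁ = 29, y₁ ≡ 2 (mod 3). M₂ = 3, y₂ ≡ 10 (mod 29). z = 2×29×2 + 22×3×10 ≡ 80 (mod 87)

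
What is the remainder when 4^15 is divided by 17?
By repeated squaring mod 17: 4^{1}≡4, 4^{2}≡16, 4^{4}≡1, 4^{8}≡1. Then 4^{15} = 4^{8+4+2+1} ≡ 1 × 1 × 16 × 4 ≡ 13 mod 17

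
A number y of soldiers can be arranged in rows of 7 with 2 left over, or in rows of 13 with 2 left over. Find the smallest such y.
M = 7 × 13 = 91. M₁ = 13, y₁ ≡ 6 (mod 7). M₂ = 7, y₂ ≡ 2 (mod 13). y = 2×13×6 + 2×7×2 ≡ 2 (mod 91)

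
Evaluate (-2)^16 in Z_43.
By repeated squaring (mod 43): (-2)^{1}≡41, (-2)^{2}≡4, (-2)^{4}≡16, (-2)^{8}≡41, (-2)^{16}≡4. So (-2)^{16} ≡ 4 (mod 43)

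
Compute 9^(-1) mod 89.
Since 89 is prime, by Fermat 9^(-1) ≡ 9^{87} ≡ 10 mod 89. Verify: 9 × 10 = 90 ≡ 1 mod 89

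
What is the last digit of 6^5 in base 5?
Using Fermat: 6^{4} ≡ 1 (mod 5). 5 ≡ 1 (mod 4). So 6^{5} ≡ 6^{1} ≡ 1 (mod 5)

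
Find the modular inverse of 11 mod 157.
Since 157 is prime, by Fermat 11^(-1) ≡ 11^{155} ≡ 100 mod 157. Verify: 11 × 100 = 1100 ≡ 1 mod 157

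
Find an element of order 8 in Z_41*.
3 has order 8 mod 41 since 3^{8} ≡ 1 mod 41 and no smaller power works.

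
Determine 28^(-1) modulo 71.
Since 71 is prime, by Fermat 28^(-1) ≡ 28^{69} ≡ 33 (mod 71). Verify: 28 × 33 = 924 ≡ 1 (mod 71)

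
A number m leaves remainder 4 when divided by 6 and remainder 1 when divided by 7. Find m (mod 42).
M = 6 × 7 = 42. M₁ = 7, y₁ ≡ 1 (mod 6). M₂ = 6, y₂ ≡ 6 (mod 7). m = 4×7×1 + 1×6×6 ≡ 22 (mod 42)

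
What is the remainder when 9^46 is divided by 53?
By repeated squaring (mod 53): 9^{1}≡9, 9^{2}≡28, 9^{4}≡42, 9^{8}≡15, 9^{16}≡13, 9^{32}≡10. Then 9^{46} = 9^{32+8+4+2} ≡ 10 × 15 × 42 × 28 ≡ 16 (mod 53)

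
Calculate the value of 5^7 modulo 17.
By repeated squaring (mod 17): 5^{1}≡5, 5^{2}≡8, 5^{4}≡13. Then 5^{7} = 5^{4+2+1} ≡ 13 × 8 × 5 ≡ 10 (mod 17)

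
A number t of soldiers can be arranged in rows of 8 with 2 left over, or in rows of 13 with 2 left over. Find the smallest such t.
M = 8 × 13 = 104. M₁ = 13, y₁ ≡ 5 mod 8. M₂ = 8, y₂ ≡ 5 mod 13. t = 2×13×5 + 2×8×5 ≡ 2 mod 104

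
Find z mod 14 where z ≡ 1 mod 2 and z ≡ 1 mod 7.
M = 2 × 7 = 14. M₁ = 7, y₁ ≡ 1 mod 2. M₂ = 2, y₂ ≡ 4 mod 7. z = 1×7×1 + 1×2×4 ≡ 1 mod 14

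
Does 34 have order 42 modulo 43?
ord_43(34) divides 42. For each prime q|42: 34^{21}≡42, 34^{14}≡6, 34^{6}≡4, none ≡ 1. So 34 has order 42 and is a primitive root mod 43.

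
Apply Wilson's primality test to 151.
(150)! mod 151 = 150. Since 150 ≡ -1 (mod 151), 151 is prime.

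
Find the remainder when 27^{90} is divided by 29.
By Fermat: 27^{28} ≡ 1 mod 29. 90 = 3×28 + 6. So 27^{90} ≡ 27^{6} ≡ 6 mod 29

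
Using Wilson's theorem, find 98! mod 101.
(100)! = (98)! × (99) × (100) ≡ -1 mod 101. So (98)! ≡ -1 × [(100)(99)]^(-1) ≡ 50 mod 101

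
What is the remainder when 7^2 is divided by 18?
7^{2} = 49 ≡ 13 mod 18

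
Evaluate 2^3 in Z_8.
2^{3} = 8 ≡ 0 mod 8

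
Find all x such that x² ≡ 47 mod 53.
The square roots of 47 mod 53 are 10 and 43. Verify: 10² = 100 ≡ 47 mod 53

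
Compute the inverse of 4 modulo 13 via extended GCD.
Extended GCD: 4(-3) + 13(1) = 1. So 4^(-1) ≡ -3 ≡ 10 mod 13. Verify: 4 × 10 = 40 ≡ 1 mod 13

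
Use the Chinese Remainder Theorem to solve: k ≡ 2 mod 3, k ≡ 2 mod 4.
M = 3 × 4 = 12. M₁ = 4, y₁ ≡ 1 mod 3. M₂ = 3, y₂ ≡ 3 mod 4. k = 2×4×1 + 2×3×3 ≡ 2 mod 12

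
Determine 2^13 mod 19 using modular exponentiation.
By repeated squaring (mod 19): 2^{1}≡2, 2^{2}≡4, 2^{4}≡16, 2^{8}≡9. Then 2^{13} = 2^{8+4+1} ≡ 9 × 16 × 2 ≡ 3 (mod 19)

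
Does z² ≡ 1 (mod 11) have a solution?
By Euler's criterion: 1^{5} ≡ 1 (mod 11). Since this equals 1, 1 is a QR.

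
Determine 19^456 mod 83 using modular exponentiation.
Using Fermat: 19^{82} ≡ 1 (mod 83). 456 ≡ 46 (mod 82). So 19^{456} ≡ 19^{46} ≡ 40 (mod 83)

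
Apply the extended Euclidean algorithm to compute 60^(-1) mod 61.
Extended GCD: 60(-1) + 61(1) = 1. So 60^(-1) ≡ -1 ≡ 60 mod 61. Verify: 60 × 60 = 3600 ≡ 1 mod 61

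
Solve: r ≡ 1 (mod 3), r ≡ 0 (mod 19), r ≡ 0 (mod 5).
M = 3 × 19 × 5 = 285. M₁ = 95, y₁ ≡ 2 (mod 3). M₂ = 15, y₂ ≡ 14 (mod 19). M₃ = 57, y₃ ≡ 3 (mod 5). r = 1×95×2 + 0×15×14 + 0×57×3 ≡ 190 (mod 285)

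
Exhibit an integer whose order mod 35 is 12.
17 has order 12 mod 35 since 17^{12} ≡ 1 mod 35 and no smaller power works.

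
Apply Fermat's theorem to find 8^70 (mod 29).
By Fermat: 8^{28} ≡ 1 (mod 29). 70 = 2×28 + 14. So 8^{70} ≡ 8^{14} ≡ 28 (mod 29)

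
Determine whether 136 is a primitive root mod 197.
136^{98} ≡ 1 mod 197 and 98 < 196, so ord_197(136) = 98 ≠ 196 and 136 is not a primitive root.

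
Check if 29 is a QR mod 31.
By Euler's criterion: 29^{15} ≡ 30 mod 31. Since this equals -1 (≡ 30), 29 is not a QR.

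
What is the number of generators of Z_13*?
A prime p has φ(p-1) primitive roots; here φ(12) = 4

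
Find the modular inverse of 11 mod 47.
Since 47 is prime, by Fermat 11^(-1) ≡ 11^{45} ≡ 30 (mod 47). Verify: 11 × 30 = 330 ≡ 1 (mod 47)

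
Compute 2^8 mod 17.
By repeated squaring mod 17: 2^{1}≡2, 2^{2}≡4, 2^{4}≡16, 2^{8}≡1. So 2^{8} ≡ 1 mod 17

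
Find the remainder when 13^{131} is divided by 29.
By Fermat: 13^{28} ≡ 1 (mod 29). 131 = 4×28 + 19. So 13^{131} ≡ 13^{19} ≡ 6 (mod 29)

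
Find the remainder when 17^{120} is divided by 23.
By Fermat: 17^{22} ≡ 1 mod 23. 120 = 5×22 + 10. So 17^{120} ≡ 17^{10} ≡ 4 mod 23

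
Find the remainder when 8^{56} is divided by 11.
By Fermat: 8^{10} ≡ 1 (mod 11). 56 = 5×10 + 6. So 8^{56} ≡ 8^{6} ≡ 3 (mod 11)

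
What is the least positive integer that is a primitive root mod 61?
g = 2. Powers: [2, 4, 8, 16, 32, 3, 6, ...] generates all 60 non-zero residues.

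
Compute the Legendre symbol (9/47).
(9/47) = 9^{23} mod 47 = 1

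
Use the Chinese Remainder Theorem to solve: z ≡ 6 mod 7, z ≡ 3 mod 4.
M = 7 × 4 = 28. M₁ = 4, y₁ ≡ 2 mod 7. M₂ = 7, y₂ ≡ 3 mod 4. z = 6×4×2 + 3×7×3 ≡ 27 mod 28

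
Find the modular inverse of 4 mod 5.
Since 5 is prime, by Fermat 4^(-1) ≡ 4^{3} ≡ 4 (mod 5). Verify: 4 × 4 = 16 ≡ 1 (mod 5)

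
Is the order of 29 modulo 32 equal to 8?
Powers of 29 mod 32: 29^1≡29, 29^2≡9, 29^3≡5, 29^4≡17, 29^5≡13, 29^6≡25, 29^7≡21, 29^8≡1. First k with 29^k≡1 is k=8. Yes, ord_32(29) = 8.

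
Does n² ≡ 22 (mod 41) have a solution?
By Euler's criterion: 22^{20} ≡ 40 (mod 41). Since this equals -1 (≡ 40), 22 is not a QR.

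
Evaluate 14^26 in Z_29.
By repeated squaring mod 29: 14^{1}≡14, 14^{2}≡22, 14^{4}≡20, 14^{8}≡23, 14^{16}≡7. Then 14^{26} = 14^{16+8+2} ≡ 7 × 23 × 22 ≡ 4 mod 29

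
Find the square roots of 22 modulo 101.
The square roots of 22 mod 101 are 27 and 74. Verify: 27² = 729 ≡ 22 (mod 101)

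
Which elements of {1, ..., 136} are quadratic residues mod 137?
QRs mod 137: {1, 2, 4, 7, 8, 9, 11, 14, 15, 16, 17, 18, 19, 22, 25, 28, 30, 32, 34, 36, 37, 38, 39, 44, 49, 50, 56, 59, 60, 61, 63, 64, 65, 68, 69, 72, 73, 74, 76, 77, 78, 81, 87, 88, 93, 98, 99, 100, 101, 103, 105, 107, 109, 112, 115, 118, 119, 120, 121, 122, 123, 126, 128, 129, 130, 133, 135, 136}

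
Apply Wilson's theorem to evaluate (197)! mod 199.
(198)! = (197)! × (198) ≡ -1 (mod 199). So (197)! ≡ -1 × (198)^(-1) ≡ (-1)×(-1) = 1 (mod 199)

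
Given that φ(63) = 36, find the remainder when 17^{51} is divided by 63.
By Euler: 17^{36} ≡ 1 mod 63 since gcd(17, 63) = 1. 51 = 1×36 + 15. So 17^{51} ≡ 17^{15} ≡ 62 mod 63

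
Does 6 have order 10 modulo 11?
ord_11(6) divides 10. For each prime q|10: 6^{5}≡10, 6^{2}≡3, none ≡ 1. So 6 has order 10 and is a primitive root mod 11.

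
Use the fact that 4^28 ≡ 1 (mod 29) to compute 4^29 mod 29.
By Fermat: 4^{28} ≡ 1 (mod 29). So 4^{29} = 4^{28} · 4^{1} ≡ 4^{1} ≡ 4 (mod 29)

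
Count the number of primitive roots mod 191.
There are φ(191-1) = φ(190) = 72 primitive roots modulo 191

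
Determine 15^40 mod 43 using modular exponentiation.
By repeated squaring mod 43: 15^{1}≡15, 15^{2}≡10, 15^{4}≡14, 15^{8}≡24, 15^{16}≡17, 15^{32}≡31. Then 15^{40} = 15^{32+8} ≡ 31 × 24 ≡ 13 mod 43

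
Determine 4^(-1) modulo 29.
Since 29 is prime, by Fermat 4^(-1) ≡ 4^{27} ≡ 22 mod 29. Verify: 4 × 22 = 88 ≡ 1 mod 29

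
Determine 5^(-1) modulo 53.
Since 53 is prime, by Fermat 5^(-1) ≡ 5^{51} ≡ 32 mod 53. Verify: 5 × 32 = 160 ≡ 1 mod 53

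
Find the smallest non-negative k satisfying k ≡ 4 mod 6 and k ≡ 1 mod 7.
M = 6 × 7 = 42. M₁ = 7, y₁ ≡ 1 mod 6. M₂ = 6, y₂ ≡ 6 mod 7. k = 4×7×1 + 1×6×6 ≡ 22 mod 42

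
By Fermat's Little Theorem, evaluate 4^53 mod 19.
By Fermat: 4^{18} ≡ 1 mod 19. 53 = 2×18 + 17. So 4^{53} ≡ 4^{17} ≡ 5 mod 19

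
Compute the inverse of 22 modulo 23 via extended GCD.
Extended GCD: 22(-1) + 23(1) = 1. So 22^(-1) ≡ -1 ≡ 22 (mod 23). Verify: 22 × 22 = 484 ≡ 1 (mod 23)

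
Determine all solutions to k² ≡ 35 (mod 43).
The square roots of 35 mod 43 are 11 and 32. Verify: 11² = 121 ≡ 35 (mod 43)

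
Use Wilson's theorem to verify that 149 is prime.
(148)! mod 149 = 148. Since this equals -1 mod 149, Wilson confirms 149 is prime.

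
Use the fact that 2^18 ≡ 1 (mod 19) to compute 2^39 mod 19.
By Fermat: 2^{18} ≡ 1 (mod 19). 39 = 2×18 + 3. So 2^{39} ≡ 2^{3} ≡ 8 (mod 19)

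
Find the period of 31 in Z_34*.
Powers of 31 mod 34: 31^1≡31, 31^2≡9, 31^3≡7, 31^4≡13, 31^5≡29, 31^6≡15, 31^7≡23, 31^8≡33, 31^9≡3, 31^10≡25, 31^11≡27, 31^12≡21, 31^13≡5, 31^14≡19, 31^15≡11, 31^16≡1. ord_34(31) = 16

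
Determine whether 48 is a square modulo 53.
By Euler's criterion: 48^{26} ≡ 52 (mod 53). Since this equals -1 (≡ 52), 48 is not a QR.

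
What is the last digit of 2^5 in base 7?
By repeated squaring (mod 7): 2^{1}≡2, 2^{2}≡4, 2^{4}≡2. Then 2^{5} = 2^{4+1} ≡ 2 × 2 ≡ 4 (mod 7)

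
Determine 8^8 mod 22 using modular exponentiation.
By repeated squaring mod 22: 8^{1}≡8, 8^{2}≡20, 8^{4}≡4, 8^{8}≡16. So 8^{8} ≡ 16 mod 22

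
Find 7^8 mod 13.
By repeated squaring mod 13: 7^{1}≡7, 7^{2}≡10, 7^{4}≡9, 7^{8}≡3. So 7^{8} ≡ 3 mod 13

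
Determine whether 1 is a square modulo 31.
By Euler's criterion: 1^{15} ≡ 1 mod 31. Since this equals 1, 1 is a QR.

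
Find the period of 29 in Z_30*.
Powers of 29 mod 30: 29^1≡29, 29^2≡1. Order = 2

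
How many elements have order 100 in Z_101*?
A prime p has φ(p-1) primitive roots; here φ(100) = 40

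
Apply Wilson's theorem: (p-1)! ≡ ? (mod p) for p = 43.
By Wilson's theorem, (42)! ≡ -1 ≡ 42 mod 43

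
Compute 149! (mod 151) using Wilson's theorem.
(150)! = (149)! × (150) ≡ -1 (mod 151). So (149)! ≡ -1 × (150)^(-1) ≡ (-1)×(-1) = 1 (mod 151)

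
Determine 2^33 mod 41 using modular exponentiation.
By repeated squaring mod 41: 2^{1}≡2, 2^{2}≡4, 2^{4}≡16, 2^{8}≡10, 2^{16}≡18, 2^{32}≡37. Then 2^{33} = 2^{32+1} ≡ 37 × 2 ≡ 33 mod 41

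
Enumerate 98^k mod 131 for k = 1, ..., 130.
98^1, 98^2, ..., 98^{130} mod 131: [98, 41, 88, 109, 71, 15, 29, 91, 10, 63, 17, 94, 42, 55, 19, 28, 124, 100, 106, 39, 23, 27, 26, 59, 18, 61, 83, 12, 128, 99, 8, 129, 66, 49, 86, 44, 120, 101, 73, 80, 111, 5, 97, 74, 47, 21, 93, 75, 14, 62, 50, 53, 85, 77, 79, 13, 95, 9, 96, 107, 6, 64, 115, 4, 130, 33, 90, 43, 22, 60, 116, 102, 40, 121, 68, 114, 37, 89, 76, 112, 103, 7, 31, 25, 92, 108, 104, 105, 72, 113, 70, 48, 119, 3, 32, 123, 2, 65, 82, 45, 87, 11, 30, 58, 51, 20, 126, 34, 57, 84, 110, 38, 56, 117, 69, 81, 78, 46, 54, 52, 118, 36, 122, 35, 24, 125, 67, 16, 127, 1]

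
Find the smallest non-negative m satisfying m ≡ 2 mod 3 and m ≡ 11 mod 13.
M = 3 × 13 = 39. M₁ = 13, y₁ ≡ 1 mod 3. M₂ = 3, y₂ ≡ 9 mod 13. m = 2×13×1 + 11×3×9 ≡ 11 mod 39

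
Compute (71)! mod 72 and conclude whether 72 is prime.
(71)! mod 72 = 0. Since 0 ≢ -1 (mod 72), 72 is not prime.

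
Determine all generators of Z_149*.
There are φ(148) = 72 primitive roots mod 149: {2, 3, 8, 10, 11, 12, 13, 14, 15, 18, 21, 23, 27, 32, 34, 38, 40, 41, 43, 48, 50, 51, 52, 55, 56, 57, 58, 59, 60, 62, 65, 66, 70, 71, 72, 74, 75, 77, 78, 79, 83, 84, 87, 89, 90, 91, 92, 93, 94, 97, 98, 99, 101, 106, 108, 109, 111, 115, 117, 122, 126, 128, 131, 134, 135, 136, 137, 138, 139, 141, 146, 147}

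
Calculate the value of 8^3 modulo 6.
8^{3} = 512 ≡ 2 mod 6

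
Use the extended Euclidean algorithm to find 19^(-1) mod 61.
Extended GCD: 19(-16) + 61(5) = 1. So 19^(-1) ≡ -16 ≡ 45 mod 61. Verify: 19 × 45 = 855 ≡ 1 mod 61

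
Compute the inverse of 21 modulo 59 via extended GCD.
Extended GCD: 21(-14) + 59(5) = 1. So 21^(-1) ≡ -14 ≡ 45 (mod 59). Verify: 21 × 45 = 945 ≡ 1 (mod 59)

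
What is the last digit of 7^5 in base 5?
Using Fermat: 7^{4} ≡ 1 (mod 5). 5 ≡ 1 (mod 4). So 7^{5} ≡ 7^{1} ≡ 2 (mod 5)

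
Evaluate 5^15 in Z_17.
By repeated squaring mod 17: 5^{1}≡5, 5^{2}≡8, 5^{4}≡13, 5^{8}≡16. Then 5^{15} = 5^{8+4+2+1} ≡ 16 × 13 × 8 × 5 ≡ 7 mod 17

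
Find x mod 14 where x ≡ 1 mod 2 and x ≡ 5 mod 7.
M = 2 × 7 = 14. M₁ = 7, y₁ ≡ 1 mod 2. M₂ = 2, y₂ ≡ 4 mod 7. x = 1×7×1 + 5×2×4 ≡ 5 mod 14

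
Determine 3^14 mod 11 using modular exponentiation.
Using Fermat: 3^{10} ≡ 1 (mod 11). 14 ≡ 4 (mod 10). So 3^{14} ≡ 3^{4} ≡ 4 (mod 11)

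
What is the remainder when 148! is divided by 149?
By Wilson's theorem, (148)! ≡ -1 ≡ 148 (mod 149)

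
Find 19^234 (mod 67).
Using Fermat: 19^{66} ≡ 1 (mod 67). 234 ≡ 36 (mod 66). So 19^{234} ≡ 19^{36} ≡ 25 (mod 67)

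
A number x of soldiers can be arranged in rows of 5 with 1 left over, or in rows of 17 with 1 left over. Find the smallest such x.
M = 5 × 17 = 85. M₁ = 17, y₁ ≡ 3 mod 5. M₂ = 5, y₂ ≡ 7 mod 17. x = 1×17×3 + 1×5×7 ≡ 1 mod 85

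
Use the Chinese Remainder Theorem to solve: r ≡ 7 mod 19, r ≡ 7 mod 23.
M = 19 × 23 = 437. M₁ = 23, y₁ ≡ 5 mod 19. M₂ = 19, y₂ ≡ 17 mod 23. r = 7×23×5 + 7×19×17 ≡ 7 mod 437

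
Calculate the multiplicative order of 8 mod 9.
Powers of 8 mod 9: 8^1≡8, 8^2≡1. So the order of 8 is 2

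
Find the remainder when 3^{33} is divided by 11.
By Fermat: 3^{10} ≡ 1 (mod 11). 33 = 3×10 + 3. So 3^{33} ≡ 3^{3} ≡ 5 (mod 11)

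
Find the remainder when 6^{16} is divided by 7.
By Fermat: 6^{6} ≡ 1 (mod 7). 16 = 2×6 + 4. So 6^{16} ≡ 6^{4} ≡ 1 (mod 7)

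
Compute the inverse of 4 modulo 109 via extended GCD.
Extended GCD: 4(-27) + 109(1) = 1. So 4^(-1) ≡ -27 ≡ 82 mod 109. Verify: 4 × 82 = 328 ≡ 1 mod 109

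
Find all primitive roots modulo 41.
There are φ(40) = 16 primitive roots mod 41: {6, 7, 11, 12, 13, 15, 17, 19, 22, 24, 26, 28, 29, 30, 34, 35}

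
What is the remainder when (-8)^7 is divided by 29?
By repeated squaring mod 29: (-8)^{1}≡21, (-8)^{2}≡6, (-8)^{4}≡7. Then (-8)^{7} = (-8)^{4+2+1} ≡ 7 × 6 × 21 ≡ 12 mod 29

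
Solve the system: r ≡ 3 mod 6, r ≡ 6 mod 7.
M = 6 × 7 = 42. M₁ = 7, y₁ ≡ 1 mod 6. M₂ = 6, y₂ ≡ 6 mod 7. r = 3×7×1 + 6×6×6 ≡ 27 mod 42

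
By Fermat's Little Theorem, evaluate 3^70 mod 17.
By Fermat: 3^{16} ≡ 1 mod 17. 70 = 4×16 + 6. So 3^{70} ≡ 3^{6} ≡ 15 mod 17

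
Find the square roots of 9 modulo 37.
The square roots of 9 mod 37 are 34 and 3. Verify: 34² = 1156 ≡ 9 mod 37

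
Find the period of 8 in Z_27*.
Powers of 8 mod 27: 8^1≡8, 8^2≡10, 8^3≡26, 8^4≡19, 8^5≡17, 8^6≡1. Order = 6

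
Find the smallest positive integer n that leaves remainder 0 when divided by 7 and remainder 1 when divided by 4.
M = 7 × 4 = 28. M₁ = 4, y₁ ≡ 2 mod 7. M₂ = 7, y₂ ≡ 3 mod 4. n = 0×4×2 + 1×7×3 ≡ 21 mod 28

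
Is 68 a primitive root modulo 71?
ord_71(68) divides 70. For each prime q|70: 68^{35}≡70, 68^{14}≡54, 68^{10}≡48, none ≡ 1. So 68 has order 70 and is a primitive root mod 71.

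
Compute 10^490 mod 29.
Using Fermat: 10^{28} ≡ 1 (mod 29). 490 ≡ 14 (mod 28). So 10^{490} ≡ 10^{14} ≡ 28 (mod 29)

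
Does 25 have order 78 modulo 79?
25^{39} ≡ 1 mod 79 and 39 < 78, so ord_79(25) = 39 ≠ 78 and 25 is not a primitive root.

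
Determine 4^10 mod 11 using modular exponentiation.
Using Fermat: 4^{10} ≡ 1 mod 11. 10 ≡ 0 mod 10. So 4^{10} ≡ 4^{0} ≡ 1 mod 11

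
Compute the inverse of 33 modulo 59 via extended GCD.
Extended GCD: 33(-25) + 59(14) = 1. So 33^(-1) ≡ -25 ≡ 34 (mod 59). Verify: 33 × 34 = 1122 ≡ 1 (mod 59)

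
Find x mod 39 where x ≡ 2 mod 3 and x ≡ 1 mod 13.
M = 3 × 13 = 39. M₁ = 13, y₁ ≡ 1 mod 3. M₂ = 3, y₂ ≡ 9 mod 13. x = 2×13×1 + 1×3×9 ≡ 14 mod 39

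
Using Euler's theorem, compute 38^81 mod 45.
By Euler: 38^{24} ≡ 1 mod 45 since gcd(38, 45) = 1. 81 = 3×24 + 9. So 38^{81} ≡ 38^{9} ≡ 8 mod 45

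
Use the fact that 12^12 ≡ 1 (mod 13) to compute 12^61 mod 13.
By Fermat: 12^{12} ≡ 1 (mod 13). 61 = 5×12 + 1. So 12^{61} ≡ 12^{1} ≡ 12 (mod 13)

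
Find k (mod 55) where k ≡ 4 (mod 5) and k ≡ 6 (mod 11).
M = 5 × 11 = 55. M₁ = 11, y₁ ≡ 1 (mod 5). M₂ = 5, y₂ ≡ 9 (mod 11). k = 4×11×1 + 6×5×9 ≡ 39 (mod 55)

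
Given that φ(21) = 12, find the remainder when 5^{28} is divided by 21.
By Euler: 5^{12} ≡ 1 mod 21 since gcd(5, 21) = 1. 28 = 2×12 + 4. So 5^{28} ≡ 5^{4} ≡ 16 mod 21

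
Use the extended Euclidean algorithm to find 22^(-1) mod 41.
Extended GCD: 22(-13) + 41(7) = 1. So 22^(-1) ≡ -13 ≡ 28 mod 41. Verify: 22 × 28 = 616 ≡ 1 mod 41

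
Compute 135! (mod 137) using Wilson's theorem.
(136)! = (135)! × (136) ≡ -1 (mod 137). So (135)! ≡ -1 × (136)^(-1) ≡ (-1)×(-1) = 1 (mod 137)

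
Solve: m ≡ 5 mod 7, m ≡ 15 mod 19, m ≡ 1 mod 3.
M = 7 × 19 × 3 = 399. M₁ = 57, y₁ ≡ 1 mod 7. M₂ = 21, y₂ ≡ 10 mod 19. M₃ = 133, y₃ ≡ 1 mod 3. m = 5×57×1 + 15×21×10 + 1×133×1 ≡ 376 mod 399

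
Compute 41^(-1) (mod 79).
Since 79 is prime, by Fermat 41^(-1) ≡ 41^{77} ≡ 27 (mod 79). Verify: 41 × 27 = 1107 ≡ 1 (mod 79)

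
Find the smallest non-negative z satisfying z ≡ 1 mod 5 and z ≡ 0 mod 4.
M = 5 × 4 = 20. M₁ = 4, y₁ ≡ 4 mod 5. M₂ = 5, y₂ ≡ 1 mod 4. z = 1×4×4 + 0×5×1 ≡ 16 mod 20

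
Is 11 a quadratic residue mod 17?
By Euler's criterion: 11^{8} ≡ 16 (mod 17). Since this equals -1 (≡ 16), 11 is not a QR.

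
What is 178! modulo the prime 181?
(180)! = (178)! × (179) × (180) ≡ -1 (mod 181). So (178)! ≡ -1 × [(180)(179)]^(-1) ≡ 90 (mod 181)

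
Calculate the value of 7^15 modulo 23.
By repeated squaring (mod 23): 7^{1}≡7, 7^{2}≡3, 7^{4}≡9, 7^{8}≡12. Then 7^{15} = 7^{8+4+2+1} ≡ 12 × 9 × 3 × 7 ≡ 14 (mod 23)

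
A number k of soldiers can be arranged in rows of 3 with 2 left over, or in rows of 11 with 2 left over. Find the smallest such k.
M = 3 × 11 = 33. M₁ = 11, y₁ ≡ 2 (mod 3). M₂ = 3, y₂ ≡ 4 (mod 11). k = 2×11×2 + 2×3×4 ≡ 2 (mod 33)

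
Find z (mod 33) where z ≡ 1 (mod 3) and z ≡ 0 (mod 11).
M = 3 × 11 = 33. M₁ = 11, y₁ ≡ 2 (mod 3). M₂ = 3, y₂ ≡ 4 (mod 11). z = 1×11×2 + 0×3×4 ≡ 22 (mod 33)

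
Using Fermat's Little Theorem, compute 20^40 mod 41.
By Fermat's Little Theorem, 20^{40} ≡ 1 (mod 41) since 41 is prime and gcd(20, 41) = 1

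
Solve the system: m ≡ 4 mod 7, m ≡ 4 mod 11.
M = 7 × 11 = 77. M₁ = 11, y₁ ≡ 2 mod 7. M₂ = 7, y₂ ≡ 8 mod 11. m = 4×11×2 + 4×7×8 ≡ 4 mod 77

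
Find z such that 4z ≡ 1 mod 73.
Since 73 is prime, by Fermat 4^(-1) ≡ 4^{71} ≡ 55 mod 73. Verify: 4 × 55 = 220 ≡ 1 mod 73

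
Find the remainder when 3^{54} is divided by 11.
By Fermat: 3^{10} ≡ 1 (mod 11). 54 = 5×10 + 4. So 3^{54} ≡ 3^{4} ≡ 4 (mod 11)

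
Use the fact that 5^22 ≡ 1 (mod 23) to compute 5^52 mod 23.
By Fermat: 5^{22} ≡ 1 (mod 23). 52 = 2×22 + 8. So 5^{52} ≡ 5^{8} ≡ 16 (mod 23)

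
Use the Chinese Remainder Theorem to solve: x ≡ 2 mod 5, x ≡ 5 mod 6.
M = 5 × 6 = 30. M₁ = 6, y₁ ≡ 1 mod 5. M₂ = 5, y₂ ≡ 5 mod 6. x = 2×6×1 + 5×5×5 ≡ 17 mod 30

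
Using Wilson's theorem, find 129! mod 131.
(130)! = (129)! × (130) ≡ -1 mod 131. So (129)! ≡ -1 × (130)^(-1) ≡ (-1)×(-1) = 1 mod 131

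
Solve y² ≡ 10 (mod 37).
The square roots of 10 mod 37 are 26 and 11. Verify: 26² = 676 ≡ 10 (mod 37)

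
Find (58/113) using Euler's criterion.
(58/113) = 58^{56} mod 113 = -1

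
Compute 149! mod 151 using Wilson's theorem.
(150)! = (149)! × (150) ≡ -1 mod 151. So (149)! ≡ -1 × (150)^(-1) ≡ (-1)×(-1) = 1 mod 151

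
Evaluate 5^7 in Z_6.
By repeated squaring mod 6: 5^{1}≡5, 5^{2}≡1, 5^{4}≡1. Then 5^{7} = 5^{4+2+1} ≡ 1 × 1 × 5 ≡ 5 mod 6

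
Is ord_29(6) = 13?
Powers of 6 mod 29: 6^1≡6, 6^2≡7, 6^3≡13, 6^4≡20, 6^5≡4, 6^6≡24, 6^7≡28, 6^8≡23, 6^9≡22, 6^10≡16, 6^11≡9, 6^12≡25, 6^13≡5, 6^14≡1. 6^13≡5≢1, so ord ≠ 13. No, the actual order is 14.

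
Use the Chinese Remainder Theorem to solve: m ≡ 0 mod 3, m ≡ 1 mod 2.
M = 3 × 2 = 6. M₁ = 2, y₁ ≡ 2 mod 3. M₂ = 3, y₂ ≡ 1 mod 2. m = 0×2×2 + 1×3×1 ≡ 3 mod 6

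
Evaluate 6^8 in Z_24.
By repeated squaring (mod 24): 6^{1}≡6, 6^{2}≡12, 6^{4}≡0, 6^{8}≡0. So 6^{8} ≡ 0 (mod 24)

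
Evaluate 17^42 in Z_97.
By repeated squaring mod 97: 17^{1}≡17, 17^{2}≡95, 17^{4}≡4, 17^{8}≡16, 17^{16}≡62, 17^{32}≡61. Then 17^{42} = 17^{32+8+2} ≡ 61 × 16 × 95 ≡ 85 mod 97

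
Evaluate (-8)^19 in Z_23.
By repeated squaring mod 23: (-8)^{1}≡15, (-8)^{2}≡18, (-8)^{4}≡2, (-8)^{8}≡4, (-8)^{16}≡16. Then (-8)^{19} = (-8)^{16+2+1} ≡ 16 × 18 × 15 ≡ 19 mod 23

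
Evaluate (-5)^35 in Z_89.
By repeated squaring (mod 89): (-5)^{1}≡84, (-5)^{2}≡25, (-5)^{4}≡2, (-5)^{8}≡4, (-5)^{16}≡16, (-5)^{32}≡78. Then (-5)^{35} = (-5)^{32+2+1} ≡ 78 × 25 × 84 ≡ 40 (mod 89)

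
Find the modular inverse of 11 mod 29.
Since 29 is prime, by Fermat 11^(-1) ≡ 11^{27} ≡ 8 mod 29. Verify: 11 × 8 = 88 ≡ 1 mod 29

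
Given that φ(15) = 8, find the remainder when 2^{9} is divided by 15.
By Euler: 2^{8} ≡ 1 (mod 15) since gcd(2, 15) = 1. 9 = 1×8 + 1. So 2^{9} ≡ 2^{1} ≡ 2 (mod 15)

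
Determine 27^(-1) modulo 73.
Since 73 is prime, by Fermat 27^(-1) ≡ 27^{71} ≡ 46 (mod 73). Verify: 27 × 46 = 1242 ≡ 1 (mod 73)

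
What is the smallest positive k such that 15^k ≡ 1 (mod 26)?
Powers of 15 mod 26: 15^1≡15, 15^2≡17, 15^3≡21, 15^4≡3, 15^5≡19, 15^6≡25, 15^7≡11, 15^8≡9, 15^9≡5, 15^10≡23, 15^11≡7, 15^12≡1. Order = 12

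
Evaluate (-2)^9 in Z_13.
By repeated squaring mod 13: (-2)^{1}≡11, (-2)^{2}≡4, (-2)^{4}≡3, (-2)^{8}≡9. Then (-2)^{9} = (-2)^{8+1} ≡ 9 × 11 ≡ 8 mod 13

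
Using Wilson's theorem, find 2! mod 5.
(4)! = (2)! × (3) × (4) ≡ -1 (mod 5). So (2)! ≡ -1 × [(4)(3)]^(-1) ≡ 2 (mod 5)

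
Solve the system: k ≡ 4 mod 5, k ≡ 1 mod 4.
M = 5 × 4 = 20. M₁ = 4, y₁ ≡ 4 mod 5. M₂ = 5, y₂ ≡ 1 mod 4. k = 4×4×4 + 1×5×1 ≡ 9 mod 20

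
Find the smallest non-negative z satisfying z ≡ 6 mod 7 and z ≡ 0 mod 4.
M = 7 × 4 = 28. M₁ = 4, y₁ ≡ 2 mod 7. M₂ = 7, y₂ ≡ 3 mod 4. z = 6×4×2 + 0×7×3 ≡ 20 mod 28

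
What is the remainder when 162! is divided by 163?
By Wilson's theorem, (162)! ≡ -1 ≡ 162 (mod 163)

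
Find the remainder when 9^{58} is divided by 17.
By Fermat: 9^{16} ≡ 1 mod 17. 58 = 3×16 + 10. So 9^{58} ≡ 9^{10} ≡ 13 mod 17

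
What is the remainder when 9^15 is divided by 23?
By repeated squaring (mod 23): 9^{1}≡9, 9^{2}≡12, 9^{4}≡6, 9^{8}≡13. Then 9^{15} = 9^{8+4+2+1} ≡ 13 × 6 × 12 × 9 ≡ 6 (mod 23)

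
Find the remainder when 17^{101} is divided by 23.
By Fermat: 17^{22} ≡ 1 (mod 23). 101 = 4×22 + 13. So 17^{101} ≡ 17^{13} ≡ 10 (mod 23)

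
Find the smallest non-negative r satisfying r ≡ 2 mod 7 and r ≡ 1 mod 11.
M = 7 × 11 = 77. M₁ = 11, y₁ ≡ 2 mod 7. M₂ = 7, y₂ ≡ 8 mod 11. r = 2×11×2 + 1×7×8 ≡ 23 mod 77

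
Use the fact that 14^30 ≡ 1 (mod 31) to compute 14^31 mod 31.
By Fermat: 14^{30} ≡ 1 (mod 31). So 14^{31} = 14^{30} · 14^{1} ≡ 14^{1} ≡ 14 (mod 31)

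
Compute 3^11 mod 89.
By repeated squaring mod 89: 3^{1}≡3, 3^{2}≡9, 3^{4}≡81, 3^{8}≡64. Then 3^{11} = 3^{8+2+1} ≡ 64 × 9 × 3 ≡ 37 mod 89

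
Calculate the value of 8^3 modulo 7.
8^{3} = 512 ≡ 1 (mod 7)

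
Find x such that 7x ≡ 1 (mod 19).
Since 19 is prime, by Fermat 7^(-1) ≡ 7^{17} ≡ 11 (mod 19). Verify: 7 × 11 = 77 ≡ 1 (mod 19)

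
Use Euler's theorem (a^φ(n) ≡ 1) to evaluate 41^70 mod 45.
By Euler: 41^{24} ≡ 1 (mod 45) since gcd(41, 45) = 1. 70 = 2×24 + 22. So 41^{70} ≡ 41^{22} ≡ 31 (mod 45)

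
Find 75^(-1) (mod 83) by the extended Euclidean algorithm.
Extended GCD: 75(31) + 83(-28) = 1. So 75^(-1) ≡ 31 (mod 83). Verify: 75 × 31 = 2325 ≡ 1 (mod 83)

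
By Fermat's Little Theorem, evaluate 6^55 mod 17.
By Fermat: 6^{16} ≡ 1 mod 17. 55 = 3×16 + 7. So 6^{55} ≡ 6^{7} ≡ 14 mod 17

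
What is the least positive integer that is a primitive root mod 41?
g = 6. Powers: [6, 36, 11, 25, 27, 39, 29, 10, ...] generates all 40 non-zero residues.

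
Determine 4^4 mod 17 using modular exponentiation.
4^{4} = 256 ≡ 1 mod 17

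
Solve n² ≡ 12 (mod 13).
The square roots of 12 mod 13 are 8 and 5. Verify: 8² = 64 ≡ 12 (mod 13)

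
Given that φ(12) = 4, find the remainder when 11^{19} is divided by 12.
By Euler: 11^{4} ≡ 1 mod 12 since gcd(11, 12) = 1. 19 = 4×4 + 3. So 11^{19} ≡ 11^{3} ≡ 11 mod 12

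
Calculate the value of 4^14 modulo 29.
By repeated squaring (mod 29): 4^{1}≡4, 4^{2}≡16, 4^{4}≡24, 4^{8}≡25. Then 4^{14} = 4^{8+4+2} ≡ 25 × 24 × 16 ≡ 1 (mod 29)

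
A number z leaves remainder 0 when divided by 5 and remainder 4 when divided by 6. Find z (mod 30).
M = 5 × 6 = 30. M₁ = 6, y₁ ≡ 1 (mod 5). M₂ = 5, y₂ ≡ 5 (mod 6). z = 0×6×1 + 4×5×5 ≡ 10 (mod 30)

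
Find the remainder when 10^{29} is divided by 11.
By Fermat: 10^{10} ≡ 1 mod 11. 29 = 2×10 + 9. So 10^{29} ≡ 10^{9} ≡ 10 mod 11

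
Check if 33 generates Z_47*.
ord_47(33) divides 46. For each prime q|46: 33^{23}≡46, 33^{2}≡8, none ≡ 1. So 33 has order 46 and is a primitive root mod 47.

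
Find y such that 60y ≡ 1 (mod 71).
Since 71 is prime, by Fermat 60^(-1) ≡ 60^{69} ≡ 58 (mod 71). Verify: 60 × 58 = 3480 ≡ 1 (mod 71)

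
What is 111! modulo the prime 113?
(112)! = (111)! × (112) ≡ -1 (mod 113). So (111)! ≡ -1 × (112)^(-1) ≡ (-1)×(-1) = 1 (mod 113)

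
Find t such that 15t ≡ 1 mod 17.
Since 17 is prime, by Fermat 15^(-1) ≡ 15^{15} ≡ 8 mod 17. Verify: 15 × 8 = 120 ≡ 1 mod 17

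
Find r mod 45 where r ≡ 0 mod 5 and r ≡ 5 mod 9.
M = 5 × 9 = 45. M₁ = 9, y₁ ≡ 4 mod 5. M₂ = 5, y₂ ≡ 2 mod 9. r = 0×9×4 + 5×5×2 ≡ 5 mod 45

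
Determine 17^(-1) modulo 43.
Since 43 is prime, by Fermat 17^(-1) ≡ 17^{41} ≡ 38 (mod 43). Verify: 17 × 38 = 646 ≡ 1 (mod 43)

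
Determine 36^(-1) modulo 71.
Since 71 is prime, by Fermat 36^(-1) ≡ 36^{69} ≡ 2 mod 71. Verify: 36 × 2 = 72 ≡ 1 mod 71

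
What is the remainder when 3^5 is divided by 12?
By repeated squaring mod 12: 3^{1}≡3, 3^{2}≡9, 3^{4}≡9. Then 3^{5} = 3^{4+1} ≡ 9 × 3 ≡ 3 mod 12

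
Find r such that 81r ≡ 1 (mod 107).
Since 107 is prime, by Fermat 81^(-1) ≡ 81^{105} ≡ 37 (mod 107). Verify: 81 × 37 = 2997 ≡ 1 (mod 107)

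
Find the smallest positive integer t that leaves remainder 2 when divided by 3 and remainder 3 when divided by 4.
M = 3 × 4 = 12. M₁ = 4, y₁ ≡ 1 mod 3. M₂ = 3, y₂ ≡ 3 mod 4. t = 2×4×1 + 3×3×3 ≡ 11 mod 12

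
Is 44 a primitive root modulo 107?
44^{53} ≡ 1 mod 107 and 53 < 106, so ord_107(44) = 53 ≠ 106 and 44 is not a primitive root.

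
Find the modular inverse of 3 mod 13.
Since 13 is prime, by Fermat 3^(-1) ≡ 3^{11} ≡ 9 (mod 13). Verify: 3 × 9 = 27 ≡ 1 (mod 13)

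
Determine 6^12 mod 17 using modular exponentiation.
By repeated squaring (mod 17): 6^{1}≡6, 6^{2}≡2, 6^{4}≡4, 6^{8}≡16. Then 6^{12} = 6^{8+4} ≡ 16 × 4 ≡ 13 (mod 17)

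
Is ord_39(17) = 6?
Powers of 17 mod 39: 17^1≡17, 17^2≡16, 17^3≡38, 17^4≡22, 17^5≡23, 17^6≡1. First k with 17^k≡1 is k=6. Yes, ord_39(17) = 6.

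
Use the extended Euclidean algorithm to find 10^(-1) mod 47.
Extended GCD: 10(-14) + 47(3) = 1. So 10^(-1) ≡ -14 ≡ 33 mod 47. Verify: 10 × 33 = 330 ≡ 1 mod 47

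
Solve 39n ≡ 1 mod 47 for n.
Since 47 is prime, by Fermat 39^(-1) ≡ 39^{45} ≡ 41 mod 47. Verify: 39 × 41 = 1599 ≡ 1 mod 47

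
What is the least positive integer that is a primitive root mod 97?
g = 5. Powers: [5, 25, 28, 43, 21, 8, 40, ...] generates all 96 non-zero residues.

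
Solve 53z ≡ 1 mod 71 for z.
Since 71 is prime, by Fermat 53^(-1) ≡ 53^{69} ≡ 67 mod 71. Verify: 53 × 67 = 3551 ≡ 1 mod 71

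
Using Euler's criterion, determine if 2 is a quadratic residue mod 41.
By Euler's criterion: 2^{20} ≡ 1 (mod 41). Since this equals 1, 2 is a QR.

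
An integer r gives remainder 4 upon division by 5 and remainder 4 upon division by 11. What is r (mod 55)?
M = 5 × 11 = 55. M₁ = 11, y₁ ≡ 1 (mod 5). M₂ = 5, y₂ ≡ 9 (mod 11). r = 4×11×1 + 4×5×9 ≡ 4 (mod 55)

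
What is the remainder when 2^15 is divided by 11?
Using Fermat: 2^{10} ≡ 1 mod 11. 15 ≡ 5 mod 10. So 2^{15} ≡ 2^{5} ≡ 10 mod 11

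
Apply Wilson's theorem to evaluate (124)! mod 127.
(126)! = (124)! × (125) × (126) ≡ -1 mod 127. So (124)! ≡ -1 × [(126)(125)]^(-1) ≡ 63 mod 127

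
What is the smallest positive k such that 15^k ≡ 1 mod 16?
Powers of 15 mod 16: 15^1≡15, 15^2≡1. So the order of 15 is 2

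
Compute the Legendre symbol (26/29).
(26/29) = 26^{14} mod 29 = -1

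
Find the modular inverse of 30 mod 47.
Since 47 is prime, by Fermat 30^(-1) ≡ 30^{45} ≡ 11 mod 47. Verify: 30 × 11 = 330 ≡ 1 mod 47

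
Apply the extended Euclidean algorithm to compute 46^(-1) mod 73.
Extended GCD: 46(27) + 73(-17) = 1. So 46^(-1) ≡ 27 mod 73. Verify: 46 × 27 = 1242 ≡ 1 mod 73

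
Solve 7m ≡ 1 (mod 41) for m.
Since 41 is prime, by Fermat 7^(-1) ≡ 7^{39} ≡ 6 (mod 41). Verify: 7 × 6 = 42 ≡ 1 (mod 41)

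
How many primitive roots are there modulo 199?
Number of primitive roots mod 199 = φ(p-1) = φ(198) = 60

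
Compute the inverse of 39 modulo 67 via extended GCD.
Extended GCD: 39(-12) + 67(7) = 1. So 39^(-1) ≡ -12 ≡ 55 (mod 67). Verify: 39 × 55 = 2145 ≡ 1 (mod 67)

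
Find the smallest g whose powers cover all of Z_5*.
g = 2. Powers: [2, 4, 3, 1] generates all 4 non-zero residues.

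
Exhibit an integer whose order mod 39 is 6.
4 has order 6 mod 39 since 4^{6} ≡ 1 (mod 39) and no smaller power works.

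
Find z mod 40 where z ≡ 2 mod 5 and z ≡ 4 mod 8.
M = 5 × 8 = 40. M₁ = 8, y₁ ≡ 2 mod 5. M₂ = 5, y₂ ≡ 5 mod 8. z = 2×8×2 + 4×5×5 ≡ 12 mod 40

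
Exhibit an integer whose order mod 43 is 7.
4 has order 7 mod 43 since 4^{7} ≡ 1 mod 43 and no smaller power works.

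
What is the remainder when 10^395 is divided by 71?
Using Fermat: 10^{70} ≡ 1 mod 71. 395 ≡ 45 mod 70. So 10^{395} ≡ 10^{45} ≡ 30 mod 71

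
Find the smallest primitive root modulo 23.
g = 5. For each prime q|22: 5^{11}≡22, 5^{2}≡2, none ≡ 1, so ord_23(5) = 22 and 5 is a primitive root.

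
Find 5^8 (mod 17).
By repeated squaring (mod 17): 5^{1}≡5, 5^{2}≡8, 5^{4}≡13, 5^{8}≡16. So 5^{8} ≡ 16 (mod 17)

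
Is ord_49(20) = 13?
Powers of 20 mod 49: 20^1≡20, 20^2≡8, 20^3≡13, 20^4≡15, 20^5≡6, 20^6≡22, 20^7≡48, 20^8≡29, 20^9≡41, 20^10≡36, 20^11≡34, 20^12≡43, 20^13≡27, 20^14≡1. 20^13≡27≢1, so ord ≠ 13. No, the actual order is 14.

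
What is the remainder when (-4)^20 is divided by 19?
Using Fermat: (-4)^{18} ≡ 1 (mod 19). 20 ≡ 2 (mod 18). So (-4)^{20} ≡ (-4)^{2} ≡ 16 (mod 19)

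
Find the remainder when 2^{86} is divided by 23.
By Fermat: 2^{22} ≡ 1 mod 23. 86 = 3×22 + 20. So 2^{86} ≡ 2^{20} ≡ 6 mod 23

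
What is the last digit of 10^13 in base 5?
By repeated squaring (mod 5): 10^{1}≡0, 10^{2}≡0, 10^{4}≡0, 10^{8}≡0. Then 10^{13} = 10^{8+4+1} ≡ 0 × 0 × 0 ≡ 0 (mod 5)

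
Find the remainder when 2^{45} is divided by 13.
By Fermat: 2^{12} ≡ 1 mod 13. 45 = 3×12 + 9. So 2^{45} ≡ 2^{9} ≡ 5 mod 13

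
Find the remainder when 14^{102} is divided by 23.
By Fermat: 14^{22} ≡ 1 mod 23. 102 = 4×22 + 14. So 14^{102} ≡ 14^{14} ≡ 16 mod 23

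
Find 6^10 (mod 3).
By repeated squaring (mod 3): 6^{1}≡0, 6^{2}≡0, 6^{4}≡0, 6^{8}≡0. Then 6^{10} = 6^{8+2} ≡ 0 × 0 ≡ 0 (mod 3)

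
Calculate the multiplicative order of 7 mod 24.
Powers of 7 mod 24: 7^1≡7, 7^2≡1. Order = 2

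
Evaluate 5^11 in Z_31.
By repeated squaring mod 31: 5^{1}≡5, 5^{2}≡25, 5^{4}≡5, 5^{8}≡25. Then 5^{11} = 5^{8+2+1} ≡ 25 × 25 × 5 ≡ 25 mod 31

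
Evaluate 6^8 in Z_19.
By repeated squaring (mod 19): 6^{1}≡6, 6^{2}≡17, 6^{4}≡4, 6^{8}≡16. So 6^{8} ≡ 16 (mod 19)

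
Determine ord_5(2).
Powers of 2 mod 5: 2^1≡2, 2^2≡4, 2^3≡3, 2^4≡1. So the order of 2 is 4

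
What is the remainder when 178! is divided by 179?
By Wilson's theorem, (178)! ≡ -1 ≡ 178 mod 179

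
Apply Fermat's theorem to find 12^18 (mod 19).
By Fermat's Little Theorem, 12^{18} ≡ 1 (mod 19) since 19 is prime and gcd(12, 19) = 1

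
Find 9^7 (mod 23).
By repeated squaring (mod 23): 9^{1}≡9, 9^{2}≡12, 9^{4}≡6. Then 9^{7} = 9^{4+2+1} ≡ 6 × 12 × 9 ≡ 4 (mod 23)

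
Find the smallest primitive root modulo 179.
g = 2. Powers: [2, 4, 8, 16, 32, 64, 128, ...] generates all 178 non-zero residues.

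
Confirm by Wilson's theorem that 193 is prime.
(192)! mod 193 = 192. Since this equals -1 mod 193, Wilson confirms 193 is prime.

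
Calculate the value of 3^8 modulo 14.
By repeated squaring mod 14: 3^{1}≡3, 3^{2}≡9, 3^{4}≡11, 3^{8}≡9. So 3^{8} ≡ 9 mod 14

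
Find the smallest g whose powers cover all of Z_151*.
g = 6. For each prime q|150: 6^{75}≡150, 6^{50}≡32, 6^{30}≡59, none ≡ 1, so ord_151(6) = 150 and 6 is a primitive root.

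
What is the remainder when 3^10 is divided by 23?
By repeated squaring mod 23: 3^{1}≡3, 3^{2}≡9, 3^{4}≡12, 3^{8}≡6. Then 3^{10} = 3^{8+2} ≡ 6 × 9 ≡ 8 mod 23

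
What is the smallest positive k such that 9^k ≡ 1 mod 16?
Powers of 9 mod 16: 9^1≡9, 9^2≡1. ord_16(9) = 2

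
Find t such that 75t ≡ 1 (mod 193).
Since 193 is prime, by Fermat 75^(-1) ≡ 75^{191} ≡ 175 (mod 193). Verify: 75 × 175 = 13125 ≡ 1 (mod 193)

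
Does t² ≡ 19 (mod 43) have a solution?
By Euler's criterion: 19^{21} ≡ 42 (mod 43). Since this equals -1 (≡ 42), 19 is not a QR.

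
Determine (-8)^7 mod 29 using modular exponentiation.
By repeated squaring mod 29: (-8)^{1}≡21, (-8)^{2}≡6, (-8)^{4}≡7. Then (-8)^{7} = (-8)^{4+2+1} ≡ 7 × 6 × 21 ≡ 12 mod 29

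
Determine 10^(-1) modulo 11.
Since 11 is prime, by Fermat 10^(-1) ≡ 10^{9} ≡ 10 (mod 11). Verify: 10 × 10 = 100 ≡ 1 (mod 11)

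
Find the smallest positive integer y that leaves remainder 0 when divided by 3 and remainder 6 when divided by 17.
M = 3 × 17 = 51. M₁ = 17, y₁ ≡ 2 mod 3. M₂ = 3, y₂ ≡ 6 mod 17. y = 0×17×2 + 6×3×6 ≡ 6 mod 51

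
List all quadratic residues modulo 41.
Quadratic residues modulo 41: {1, 2, 4, 5, 8, 9, 10, 16, 18, 20, 21, 23, 25, 31, 32, 33, 36, 37, 39, 40}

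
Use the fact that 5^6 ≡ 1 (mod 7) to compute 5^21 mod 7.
By Fermat: 5^{6} ≡ 1 (mod 7). 21 = 3×6 + 3. So 5^{21} ≡ 5^{3} ≡ 6 (mod 7)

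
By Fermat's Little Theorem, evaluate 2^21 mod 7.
By Fermat: 2^{6} ≡ 1 (mod 7). 21 = 3×6 + 3. So 2^{21} ≡ 2^{3} ≡ 1 (mod 7)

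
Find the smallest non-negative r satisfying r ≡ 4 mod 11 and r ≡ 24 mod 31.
M = 11 × 31 = 341. M₁ = 31, y₁ ≡ 5 mod 11. M₂ = 11, y₂ ≡ 17 mod 31. r = 4×31×5 + 24×11×17 ≡ 334 mod 341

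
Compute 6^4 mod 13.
6^{4} = 1296 ≡ 9 mod 13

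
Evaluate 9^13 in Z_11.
Using Fermat: 9^{10} ≡ 1 mod 11. 13 ≡ 3 mod 10. So 9^{13} ≡ 9^{3} ≡ 3 mod 11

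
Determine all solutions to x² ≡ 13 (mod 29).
The square roots of 13 mod 29 are 10 and 19. Verify: 10² = 100 ≡ 13 (mod 29)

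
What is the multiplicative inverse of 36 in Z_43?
Since 43 is prime, by Fermat 36^(-1) ≡ 36^{41} ≡ 6 (mod 43). Verify: 36 × 6 = 216 ≡ 1 (mod 43)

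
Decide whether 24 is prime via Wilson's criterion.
(23)! mod 24 = 0. Since 0 ≢ -1 (mod 24), 24 is not prime.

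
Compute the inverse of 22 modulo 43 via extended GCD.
Extended GCD: 22(2) + 43(-1) = 1. So 22^(-1) ≡ 2 mod 43. Verify: 22 × 2 = 44 ≡ 1 mod 43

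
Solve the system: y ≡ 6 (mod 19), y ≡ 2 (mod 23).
M = 19 × 23 = 437. M₁ = 23, y₁ ≡ 5 (mod 19). M₂ = 19, y₂ ≡ 17 (mod 23). y = 6×23×5 + 2×19×17 ≡ 25 (mod 437)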